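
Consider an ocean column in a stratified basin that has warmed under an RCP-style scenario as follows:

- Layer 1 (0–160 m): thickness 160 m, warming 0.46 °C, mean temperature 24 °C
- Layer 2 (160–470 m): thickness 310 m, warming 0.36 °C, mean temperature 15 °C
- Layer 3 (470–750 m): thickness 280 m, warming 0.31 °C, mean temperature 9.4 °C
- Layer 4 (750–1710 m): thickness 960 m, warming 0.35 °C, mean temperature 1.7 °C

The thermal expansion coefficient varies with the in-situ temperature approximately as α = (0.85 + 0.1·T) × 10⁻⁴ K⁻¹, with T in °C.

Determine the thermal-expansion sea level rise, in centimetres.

Layer 1: α = (0.85 + 0.1×24)×10⁻⁴ = 3.25×10⁻⁴ K⁻¹
Layer 2: α = (0.85 + 0.1×15)×10⁻⁴ = 2.35×10⁻⁴ K⁻¹
Layer 3: α = (0.85 + 0.1×9.4)×10⁻⁴ = 1.79×10⁻⁴ K⁻¹
Layer 4: α = (0.85 + 0.1×1.7)×10⁻⁴ = 1.02×10⁻⁴ K⁻¹
3.25×10⁻⁴ × 0.46 × 160 = 0.02392 m
0.36 × 2.35×10⁻⁴ × 310 = 0.026226 m
Layer 3: 0.31 × 1.79×10⁻⁴ × 280 = 0.0155372 m
Layer 4: 960 × 0.35 × 1.02×10⁻⁴ = 0.034272 m
Δh = 0.02392 + 0.026226 + 0.0155372 + 0.034272 = 0.0999552 m ≈ 10.0 cm

Δh ≈ 10.0 cm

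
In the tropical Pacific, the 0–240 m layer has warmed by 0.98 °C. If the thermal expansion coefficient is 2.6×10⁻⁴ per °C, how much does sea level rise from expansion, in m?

0.0612 m of thermosteric rise

Δh = αΔT·H = 2.6×10⁻⁴ × 0.98 × 240 = 0.061152 m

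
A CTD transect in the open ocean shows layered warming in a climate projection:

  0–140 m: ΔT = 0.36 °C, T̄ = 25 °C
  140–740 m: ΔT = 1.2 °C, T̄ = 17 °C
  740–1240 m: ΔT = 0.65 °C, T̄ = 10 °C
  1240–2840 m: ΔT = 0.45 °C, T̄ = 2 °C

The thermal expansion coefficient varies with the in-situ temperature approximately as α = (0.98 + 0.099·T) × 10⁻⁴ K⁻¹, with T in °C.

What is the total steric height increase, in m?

Layer 1: α = (0.98 + 0.099×25)×10⁻⁴ = 3.455×10⁻⁴ K⁻¹
Layer 2: α = (0.98 + 0.099×17)×10⁻⁴ = 2.663×10⁻⁴ K⁻¹
Layer 3: α = (0.98 + 0.099×10)×10⁻⁴ = 1.97×10⁻⁴ K⁻¹
Layer 4: α = (0.98 + 0.099×2)×10⁻⁴ = 1.178×10⁻⁴ K⁻¹
Layer 1: 140 × 0.36 × 3.455×10⁻⁴ = 0.0174132 m
140–740 m: 1.2 × 2.663×10⁻⁴ × 600 = 0.191736 m
Layer 3: 1.97×10⁻⁴ × 0.65 × 500 = 0.064025 m
Layer 4: 1.178×10⁻⁴ × 0.45 × 1600 = 0.084816 m
Δh = 0.0174132 + 0.191736 + 0.064025 + 0.084816 = 0.3579902 m

Δh = 0.358 m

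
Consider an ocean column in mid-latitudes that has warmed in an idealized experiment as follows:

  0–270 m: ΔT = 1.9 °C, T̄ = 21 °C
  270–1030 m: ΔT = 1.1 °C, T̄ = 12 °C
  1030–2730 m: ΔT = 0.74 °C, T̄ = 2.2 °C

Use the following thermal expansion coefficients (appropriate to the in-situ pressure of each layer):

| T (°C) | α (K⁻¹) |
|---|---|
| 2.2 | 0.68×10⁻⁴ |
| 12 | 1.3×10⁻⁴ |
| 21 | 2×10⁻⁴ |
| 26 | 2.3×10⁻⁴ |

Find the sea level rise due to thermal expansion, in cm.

Layer 1 at 21 °C → α = 2×10⁻⁴ K⁻¹
Layer 2 at 12 °C → α = 1.3×10⁻⁴ K⁻¹
Layer 3 at 2.2 °C → α = 0.68×10⁻⁴ K⁻¹
Layer 1: 2×10⁻⁴ × 1.9 × 270 = 0.10260 m
1.1 × 760 × 1.3×10⁻⁴ = 0.10868 m
Layer 3: 1700 × 0.74 × 0.68×10⁻⁴ = 0.085544 m
Δh = 0.10260 + 0.10868 + 0.085544 = 0.296824 m

Δh ≈ 29.7 cm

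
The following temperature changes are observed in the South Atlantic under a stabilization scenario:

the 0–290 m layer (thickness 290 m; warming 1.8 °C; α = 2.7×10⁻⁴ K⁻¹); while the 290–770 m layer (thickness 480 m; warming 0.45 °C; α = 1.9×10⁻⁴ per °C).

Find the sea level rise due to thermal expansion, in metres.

0–290 m: 2.7×10⁻⁴ × 1.8 × 290 = 0.14094 m
0.45 × 1.9×10⁻⁴ × 480 = 0.04104 m
Δh = 0.14094 + 0.04104 = 0.18198 m

Δh = 0.18 m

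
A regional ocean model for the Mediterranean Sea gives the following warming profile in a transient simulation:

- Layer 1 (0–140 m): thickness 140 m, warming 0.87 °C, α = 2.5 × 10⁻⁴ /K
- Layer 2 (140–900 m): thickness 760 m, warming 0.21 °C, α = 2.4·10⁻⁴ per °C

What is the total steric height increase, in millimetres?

0–140 m: 2.5×10⁻⁴ × 140 × 0.87 = 0.03045 m
Layer 2: 0.21 × 760 × 2.4×10⁻⁴ = 0.038304 m
Δh = 0.03045 + 0.038304 = 0.068754 m

Δh = 69 mm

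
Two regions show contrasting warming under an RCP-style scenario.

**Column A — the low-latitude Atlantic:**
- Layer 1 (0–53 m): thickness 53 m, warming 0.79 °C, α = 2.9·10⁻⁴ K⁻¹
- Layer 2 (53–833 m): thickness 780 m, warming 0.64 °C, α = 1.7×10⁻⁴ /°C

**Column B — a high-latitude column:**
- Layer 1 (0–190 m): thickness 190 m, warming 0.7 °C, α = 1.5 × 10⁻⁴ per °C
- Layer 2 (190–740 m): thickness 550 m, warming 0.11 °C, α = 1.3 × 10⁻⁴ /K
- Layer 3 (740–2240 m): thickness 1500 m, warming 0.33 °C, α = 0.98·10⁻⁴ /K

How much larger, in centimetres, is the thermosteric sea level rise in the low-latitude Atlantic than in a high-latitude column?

2.1 cm larger

A 0–53 m: 0.79 × 53 × 2.9×10⁻⁴ = 0.0121423 m
A Layer 2: 0.64 × 1.7×10⁻⁴ × 780 = 0.084864 m
A total: 0.0970063 m
B 0–190 m: 1.5×10⁻⁴ × 190 × 0.7 = 0.01995 m
B 190–740 m: 0.11 × 550 × 1.3×10⁻⁴ = 0.007865 m
B 740–2240 m: 0.33 × 1500 × 0.98×10⁻⁴ = 0.04851 m
B total: 0.076325 m
Difference: 0.0970063 − 0.076325 = 0.0206813 m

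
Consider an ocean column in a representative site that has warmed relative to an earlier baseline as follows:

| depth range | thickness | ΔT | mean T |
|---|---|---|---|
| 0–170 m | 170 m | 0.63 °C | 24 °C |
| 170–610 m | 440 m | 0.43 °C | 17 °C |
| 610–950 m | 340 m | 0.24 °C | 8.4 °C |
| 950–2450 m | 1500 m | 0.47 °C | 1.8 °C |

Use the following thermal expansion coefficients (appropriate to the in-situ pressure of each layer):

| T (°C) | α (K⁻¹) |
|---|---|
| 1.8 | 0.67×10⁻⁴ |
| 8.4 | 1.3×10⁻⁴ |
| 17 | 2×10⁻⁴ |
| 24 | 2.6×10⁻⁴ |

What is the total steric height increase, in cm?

Layer 1 at 24 °C → α = 2.6×10⁻⁴ K⁻¹
Layer 2 at 17 °C → α = 2×10⁻⁴ K⁻¹
Layer 3 at 8.4 °C → α = 1.3×10⁻⁴ K⁻¹
Layer 4 at 1.8 °C → α = 0.67×10⁻⁴ K⁻¹
0.63 × 2.6×10⁻⁴ × 170 = 0.027846 m
Layer 2: 440 × 2×10⁻⁴ × 0.43 = 0.03784 m
340 × 1.3×10⁻⁴ × 0.24 = 0.010608 m
950–2450 m: 1500 × 0.47 × 0.67×10⁻⁴ = 0.047235 m
Δh = 0.027846 + 0.03784 + 0.010608 + 0.047235 = 0.123529 m ≈ 12 cm

Δh = 12 cm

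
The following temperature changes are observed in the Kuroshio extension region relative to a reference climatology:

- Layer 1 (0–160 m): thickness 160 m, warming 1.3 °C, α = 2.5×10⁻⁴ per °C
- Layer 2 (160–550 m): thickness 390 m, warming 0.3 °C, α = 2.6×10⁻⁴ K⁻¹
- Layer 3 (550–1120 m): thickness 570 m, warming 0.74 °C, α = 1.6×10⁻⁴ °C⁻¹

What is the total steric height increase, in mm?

about 150 mm

0–160 m: 1.3 × 160 × 2.5×10⁻⁴ = 0.05200 m
160–550 m: 0.3 × 2.6×10⁻⁴ × 390 = 0.03042 m
570 × 1.6×10⁻⁴ × 0.74 = 0.067488 m
Δh = 0.05200 + 0.03042 + 0.067488 = 0.149908 m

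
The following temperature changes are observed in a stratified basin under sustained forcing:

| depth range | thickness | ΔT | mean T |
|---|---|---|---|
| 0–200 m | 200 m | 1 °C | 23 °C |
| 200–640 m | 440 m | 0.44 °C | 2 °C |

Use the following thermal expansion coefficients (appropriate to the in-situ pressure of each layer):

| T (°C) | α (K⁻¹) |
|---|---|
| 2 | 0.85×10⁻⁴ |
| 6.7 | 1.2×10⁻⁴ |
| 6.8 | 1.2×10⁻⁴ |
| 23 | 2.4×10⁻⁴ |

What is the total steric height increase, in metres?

Δh = 0.064 m

Layer 1 at 23 °C → α = 2.4×10⁻⁴ K⁻¹
Layer 2 at 2 °C → α = 0.85×10⁻⁴ K⁻¹
200 × 2.4×10⁻⁴ × 1 = 0.04800 m
440 × 0.44 × 0.85×10⁻⁴ = 0.016456 m
Δh = 0.04800 + 0.016456 = 0.064456 m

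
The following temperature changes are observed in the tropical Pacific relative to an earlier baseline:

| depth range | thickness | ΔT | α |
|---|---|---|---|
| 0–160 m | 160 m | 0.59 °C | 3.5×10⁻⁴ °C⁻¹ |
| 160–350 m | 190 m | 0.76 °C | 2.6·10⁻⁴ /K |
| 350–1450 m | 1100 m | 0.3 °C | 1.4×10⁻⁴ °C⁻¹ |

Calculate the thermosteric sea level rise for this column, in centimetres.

Δh ≈ 11.7 cm

0.59 × 160 × 3.5×10⁻⁴ = 0.03304 m
160–350 m: 190 × 0.76 × 2.6×10⁻⁴ = 0.037544 m
350–1450 m: 0.3 × 1100 × 1.4×10⁻⁴ = 0.04620 m
Δh = 0.03304 + 0.037544 + 0.04620 = 0.116784 m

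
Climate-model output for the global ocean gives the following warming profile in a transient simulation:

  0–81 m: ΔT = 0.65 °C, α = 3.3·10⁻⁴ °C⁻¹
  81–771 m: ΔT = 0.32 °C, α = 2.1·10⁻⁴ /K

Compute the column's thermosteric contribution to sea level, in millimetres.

0–81 m: 0.65 × 81 × 3.3×10⁻⁴ = 0.0173745 m
690 × 2.1×10⁻⁴ × 0.32 = 0.046368 m
Δh = 0.0173745 + 0.046368 = 0.0637425 m

about 64 mm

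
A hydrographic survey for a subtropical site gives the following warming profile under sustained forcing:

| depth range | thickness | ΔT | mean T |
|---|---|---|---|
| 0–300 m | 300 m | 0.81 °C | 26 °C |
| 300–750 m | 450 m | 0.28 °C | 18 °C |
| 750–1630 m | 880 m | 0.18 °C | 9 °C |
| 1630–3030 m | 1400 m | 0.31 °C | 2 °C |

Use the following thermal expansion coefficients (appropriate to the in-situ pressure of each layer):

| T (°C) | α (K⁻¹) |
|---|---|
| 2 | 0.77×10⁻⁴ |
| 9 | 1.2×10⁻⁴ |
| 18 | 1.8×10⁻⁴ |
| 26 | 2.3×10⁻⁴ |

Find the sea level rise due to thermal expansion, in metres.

Layer 1 at 26 °C → α = 2.3×10⁻⁴ K⁻¹
Layer 2 at 18 °C → α = 1.8×10⁻⁴ K⁻¹
Layer 3 at 9 °C → α = 1.2×10⁻⁴ K⁻¹
Layer 4 at 2 °C → α = 0.77×10⁻⁴ K⁻¹
0–300 m: 300 × 2.3×10⁻⁴ × 0.81 = 0.05589 m
Layer 2: 450 × 0.28 × 1.8×10⁻⁴ = 0.02268 m
750–1630 m: 880 × 0.18 × 1.2×10⁻⁴ = 0.019008 m
Layer 4: 1400 × 0.31 × 0.77×10⁻⁴ = 0.033418 m
Δh = 0.05589 + 0.02268 + 0.019008 + 0.033418 = 0.130996 m

0.13 m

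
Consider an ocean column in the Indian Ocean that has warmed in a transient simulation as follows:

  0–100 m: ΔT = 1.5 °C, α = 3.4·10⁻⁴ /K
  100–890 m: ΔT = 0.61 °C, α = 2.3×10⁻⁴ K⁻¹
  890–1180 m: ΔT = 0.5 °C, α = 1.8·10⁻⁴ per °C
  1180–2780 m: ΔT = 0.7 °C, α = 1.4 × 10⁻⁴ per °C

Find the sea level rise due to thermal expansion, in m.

Δh = 0.345 m

0–100 m: 1.5 × 3.4×10⁻⁴ × 100 = 0.05100 m
Layer 2: 790 × 2.3×10⁻⁴ × 0.61 = 0.110837 m
890–1180 m: 290 × 1.8×10⁻⁴ × 0.5 = 0.02610 m
1180–2780 m: 0.7 × 1600 × 1.4×10⁻⁴ = 0.15680 m
Δh = 0.05100 + 0.110837 + 0.02610 + 0.15680 = 0.344737 m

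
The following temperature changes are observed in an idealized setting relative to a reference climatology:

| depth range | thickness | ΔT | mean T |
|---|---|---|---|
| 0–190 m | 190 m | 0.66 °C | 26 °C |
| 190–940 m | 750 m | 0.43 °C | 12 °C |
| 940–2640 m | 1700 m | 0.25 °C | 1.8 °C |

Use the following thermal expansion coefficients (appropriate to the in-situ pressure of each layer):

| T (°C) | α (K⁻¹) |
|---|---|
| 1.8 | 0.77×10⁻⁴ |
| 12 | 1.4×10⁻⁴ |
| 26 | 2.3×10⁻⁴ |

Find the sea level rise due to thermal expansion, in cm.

Layer 1 at 26 °C → α = 2.3×10⁻⁴ K⁻¹
Layer 2 at 12 °C → α = 1.4×10⁻⁴ K⁻¹
Layer 3 at 1.8 °C → α = 0.77×10⁻⁴ K⁻¹
2.3×10⁻⁴ × 190 × 0.66 = 0.028842 m
Layer 2: 1.4×10⁻⁴ × 750 × 0.43 = 0.04515 m
940–2640 m: 1700 × 0.25 × 0.77×10⁻⁴ = 0.032725 m
Δh = 0.028842 + 0.04515 + 0.032725 = 0.106717 m

11 cm of thermosteric rise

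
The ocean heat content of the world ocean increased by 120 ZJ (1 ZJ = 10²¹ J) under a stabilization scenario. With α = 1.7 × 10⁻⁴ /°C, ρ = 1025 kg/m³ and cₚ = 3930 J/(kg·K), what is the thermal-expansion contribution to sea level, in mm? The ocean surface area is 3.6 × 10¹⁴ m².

about 14 mm

Per unit area: Q = 120×10²¹ / (3.6×10¹⁴) ≈ 3.333×10⁸ J/m²
Δh = αQ/(ρcₚ) = 1.7×10⁻⁴ × 3.333×10⁸ / (1025 × 3930) ≈ 0.014066 m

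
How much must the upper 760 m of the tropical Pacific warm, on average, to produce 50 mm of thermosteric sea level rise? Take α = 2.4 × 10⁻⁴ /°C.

ΔT = Δh/(αH) = 0.05 / (2.4×10⁻⁴ × 760) ≈ 0.2741 °C

0.27 °C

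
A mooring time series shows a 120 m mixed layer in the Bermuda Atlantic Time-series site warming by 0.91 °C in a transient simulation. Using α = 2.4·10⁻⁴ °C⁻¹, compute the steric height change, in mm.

Δh ≈ 26.2 mm

Δh = αΔT·H = 2.4×10⁻⁴ × 0.91 × 120 = 0.026208 m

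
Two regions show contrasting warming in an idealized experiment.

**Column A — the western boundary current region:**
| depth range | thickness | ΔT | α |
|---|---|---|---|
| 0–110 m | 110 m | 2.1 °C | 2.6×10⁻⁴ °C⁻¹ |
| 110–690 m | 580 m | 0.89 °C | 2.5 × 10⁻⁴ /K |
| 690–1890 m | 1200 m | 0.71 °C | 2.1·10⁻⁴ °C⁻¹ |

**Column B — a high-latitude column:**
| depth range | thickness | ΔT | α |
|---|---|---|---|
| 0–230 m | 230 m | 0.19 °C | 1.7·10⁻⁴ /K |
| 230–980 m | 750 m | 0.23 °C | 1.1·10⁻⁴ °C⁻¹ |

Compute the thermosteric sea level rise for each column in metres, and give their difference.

A Layer 1: 2.6×10⁻⁴ × 110 × 2.1 = 0.06006 m
A Layer 2: 580 × 0.89 × 2.5×10⁻⁴ = 0.12905 m
A 2.1×10⁻⁴ × 1200 × 0.71 = 0.17892 m
A total: 0.36803 m
B 0–230 m: 0.19 × 1.7×10⁻⁴ × 230 = 0.007429 m
B Layer 2: 1.1×10⁻⁴ × 750 × 0.23 = 0.018975 m
B total: 0.026404 m
Difference: 0.36803 − 0.026404 = 0.341626 m

A: 0.37 m; B: 0.026 m; difference 0.34 m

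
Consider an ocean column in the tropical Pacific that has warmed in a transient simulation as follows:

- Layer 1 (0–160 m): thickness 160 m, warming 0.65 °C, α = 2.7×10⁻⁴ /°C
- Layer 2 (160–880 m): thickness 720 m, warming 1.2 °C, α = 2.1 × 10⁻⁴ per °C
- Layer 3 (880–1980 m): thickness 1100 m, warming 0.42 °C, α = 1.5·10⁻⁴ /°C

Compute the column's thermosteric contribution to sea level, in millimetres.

0–160 m: 2.7×10⁻⁴ × 0.65 × 160 = 0.02808 m
160–880 m: 1.2 × 2.1×10⁻⁴ × 720 = 0.18144 m
1.5×10⁻⁴ × 0.42 × 1100 = 0.06930 m
Δh = 0.02808 + 0.18144 + 0.06930 = 0.27882 m

Δh = 279 mm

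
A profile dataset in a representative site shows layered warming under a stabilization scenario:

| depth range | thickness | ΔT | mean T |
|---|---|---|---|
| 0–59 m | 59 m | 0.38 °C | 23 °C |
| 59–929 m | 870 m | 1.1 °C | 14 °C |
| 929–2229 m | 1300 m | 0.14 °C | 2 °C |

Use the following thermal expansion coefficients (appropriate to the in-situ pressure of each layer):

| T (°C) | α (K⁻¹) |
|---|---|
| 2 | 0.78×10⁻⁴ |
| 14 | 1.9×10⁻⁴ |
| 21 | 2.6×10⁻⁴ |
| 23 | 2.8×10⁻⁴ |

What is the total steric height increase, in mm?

Layer 1 at 23 °C → α = 2.8×10⁻⁴ K⁻¹
Layer 2 at 14 °C → α = 1.9×10⁻⁴ K⁻¹
Layer 3 at 2 °C → α = 0.78×10⁻⁴ K⁻¹
0–59 m: 59 × 2.8×10⁻⁴ × 0.38 = 0.0062776 m
59–929 m: 1.1 × 1.9×10⁻⁴ × 870 = 0.18183 m
1300 × 0.14 × 0.78×10⁻⁴ = 0.014196 m
Δh = 0.0062776 + 0.18183 + 0.014196 = 0.2023036 m ≈ 202 mm

202 mm of thermosteric rise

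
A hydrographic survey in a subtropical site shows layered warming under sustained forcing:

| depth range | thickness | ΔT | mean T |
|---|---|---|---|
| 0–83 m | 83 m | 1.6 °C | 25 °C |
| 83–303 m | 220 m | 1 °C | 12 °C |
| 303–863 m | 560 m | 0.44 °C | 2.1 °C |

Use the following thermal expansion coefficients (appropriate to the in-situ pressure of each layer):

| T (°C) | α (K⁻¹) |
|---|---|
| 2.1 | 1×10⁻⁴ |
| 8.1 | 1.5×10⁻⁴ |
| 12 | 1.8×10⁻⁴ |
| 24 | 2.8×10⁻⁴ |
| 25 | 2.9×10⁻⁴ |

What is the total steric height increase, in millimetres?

Layer 1 at 25 °C → α = 2.9×10⁻⁴ K⁻¹
Layer 2 at 12 °C → α = 1.8×10⁻⁴ K⁻¹
Layer 3 at 2.1 °C → α = 1×10⁻⁴ K⁻¹
Layer 1: 2.9×10⁻⁴ × 1.6 × 83 = 0.038512 m
83–303 m: 1.8×10⁻⁴ × 1 × 220 = 0.03960 m
303–863 m: 0.44 × 1×10⁻⁴ × 560 = 0.02464 m
Δh = 0.038512 + 0.03960 + 0.02464 = 0.102752 m

Δh ≈ 103 mm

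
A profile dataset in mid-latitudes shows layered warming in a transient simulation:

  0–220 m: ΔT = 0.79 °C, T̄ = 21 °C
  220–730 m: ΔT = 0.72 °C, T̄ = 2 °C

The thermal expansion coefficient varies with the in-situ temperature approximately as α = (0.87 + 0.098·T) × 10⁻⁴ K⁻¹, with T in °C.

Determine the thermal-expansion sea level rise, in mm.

Layer 1: α = (0.87 + 0.098×21)×10⁻⁴ = 2.928×10⁻⁴ K⁻¹
Layer 2: α = (0.87 + 0.098×2)×10⁻⁴ = 1.066×10⁻⁴ K⁻¹
Layer 1: 2.928×10⁻⁴ × 0.79 × 220 = 0.05088864 m
Layer 2: 0.72 × 1.066×10⁻⁴ × 510 = 0.03914352 m
Δh = 0.05088864 + 0.03914352 = 0.09003216 m

90.0 mm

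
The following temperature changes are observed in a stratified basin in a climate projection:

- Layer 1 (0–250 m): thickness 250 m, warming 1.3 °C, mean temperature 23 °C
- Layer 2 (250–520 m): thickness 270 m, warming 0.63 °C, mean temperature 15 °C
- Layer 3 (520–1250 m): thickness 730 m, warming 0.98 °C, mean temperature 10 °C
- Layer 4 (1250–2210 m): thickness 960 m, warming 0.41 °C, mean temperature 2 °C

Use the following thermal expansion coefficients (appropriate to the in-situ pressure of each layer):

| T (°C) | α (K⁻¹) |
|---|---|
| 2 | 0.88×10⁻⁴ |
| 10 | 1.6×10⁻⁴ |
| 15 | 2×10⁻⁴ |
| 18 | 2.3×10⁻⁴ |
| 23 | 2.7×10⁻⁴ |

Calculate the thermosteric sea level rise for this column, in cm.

Δh = 27.1 cm

Layer 1 at 23 °C → α = 2.7×10⁻⁴ K⁻¹
Layer 2 at 15 °C → α = 2×10⁻⁴ K⁻¹
Layer 3 at 10 °C → α = 1.6×10⁻⁴ K⁻¹
Layer 4 at 2 °C → α = 0.88×10⁻⁴ K⁻¹
Layer 1: 250 × 2.7×10⁻⁴ × 1.3 = 0.08775 m
2×10⁻⁴ × 0.63 × 270 = 0.03402 m
730 × 1.6×10⁻⁴ × 0.98 = 0.114464 m
1250–2210 m: 960 × 0.88×10⁻⁴ × 0.41 = 0.0346368 m
Δh = 0.08775 + 0.03402 + 0.114464 + 0.0346368 = 0.2708708 m ≈ 27.1 cm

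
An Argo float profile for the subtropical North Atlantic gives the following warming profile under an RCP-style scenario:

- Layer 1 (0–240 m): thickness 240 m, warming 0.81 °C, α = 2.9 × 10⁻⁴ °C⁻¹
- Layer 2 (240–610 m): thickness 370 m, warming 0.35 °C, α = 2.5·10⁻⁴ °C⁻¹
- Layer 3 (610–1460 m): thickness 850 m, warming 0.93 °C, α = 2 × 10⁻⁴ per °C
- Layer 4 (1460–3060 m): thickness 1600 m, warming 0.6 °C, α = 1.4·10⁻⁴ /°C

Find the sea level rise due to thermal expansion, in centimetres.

Layer 1: 0.81 × 240 × 2.9×10⁻⁴ = 0.056376 m
Layer 2: 2.5×10⁻⁴ × 0.35 × 370 = 0.032375 m
850 × 0.93 × 2×10⁻⁴ = 0.15810 m
1460–3060 m: 0.6 × 1.4×10⁻⁴ × 1600 = 0.13440 m
Δh = 0.056376 + 0.032375 + 0.15810 + 0.13440 = 0.381251 m ≈ 38 cm

38 cm of thermosteric rise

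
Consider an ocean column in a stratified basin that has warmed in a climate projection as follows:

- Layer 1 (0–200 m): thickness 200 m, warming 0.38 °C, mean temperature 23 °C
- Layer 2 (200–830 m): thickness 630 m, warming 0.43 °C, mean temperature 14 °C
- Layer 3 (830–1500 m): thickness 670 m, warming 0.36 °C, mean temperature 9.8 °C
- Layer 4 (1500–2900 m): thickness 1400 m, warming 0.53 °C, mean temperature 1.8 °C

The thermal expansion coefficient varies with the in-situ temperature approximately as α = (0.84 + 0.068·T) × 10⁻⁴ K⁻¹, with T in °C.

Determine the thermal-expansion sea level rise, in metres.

0.175 m of thermosteric rise

Layer 1: α = (0.84 + 0.068×23)×10⁻⁴ = 2.404×10⁻⁴ K⁻¹
Layer 2: α = (0.84 + 0.068×14)×10⁻⁴ = 1.792×10⁻⁴ K⁻¹
Layer 3: α = (0.84 + 0.068×9.8)×10⁻⁴ = 1.5064×10⁻⁴ K⁻¹
Layer 4: α = (0.84 + 0.068×1.8)×10⁻⁴ = 0.9624×10⁻⁴ K⁻¹
0–200 m: 0.38 × 2.404×10⁻⁴ × 200 = 0.0182704 m
630 × 1.792×10⁻⁴ × 0.43 = 0.04854528 m
830–1500 m: 0.36 × 670 × 1.5064×10⁻⁴ = 0.036334368 m
Layer 4: 0.53 × 1400 × 0.9624×10⁻⁴ = 0.07141008 m
Δh = 0.0182704 + 0.04854528 + 0.036334368 + 0.07141008 = 0.174560128 m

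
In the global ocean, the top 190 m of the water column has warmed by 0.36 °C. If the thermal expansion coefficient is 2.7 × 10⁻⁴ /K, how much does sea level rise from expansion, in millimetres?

18 mm of thermosteric rise

Δh = αΔT·H = 2.7×10⁻⁴ × 0.36 × 190 = 0.018468 m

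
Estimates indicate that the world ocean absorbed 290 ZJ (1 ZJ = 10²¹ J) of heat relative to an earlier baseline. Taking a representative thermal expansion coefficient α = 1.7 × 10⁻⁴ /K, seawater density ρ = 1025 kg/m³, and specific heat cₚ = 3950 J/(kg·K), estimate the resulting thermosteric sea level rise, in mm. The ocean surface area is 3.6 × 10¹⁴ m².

Δh ≈ 33.8 mm

Per unit area: Q = 290×10²¹ / (3.6×10¹⁴) ≈ 8.056×10⁸ J/m²
Δh = αQ/(ρcₚ) = 1.7×10⁻⁴ × 8.056×10⁸ / (1025 × 3950) ≈ 0.033826 m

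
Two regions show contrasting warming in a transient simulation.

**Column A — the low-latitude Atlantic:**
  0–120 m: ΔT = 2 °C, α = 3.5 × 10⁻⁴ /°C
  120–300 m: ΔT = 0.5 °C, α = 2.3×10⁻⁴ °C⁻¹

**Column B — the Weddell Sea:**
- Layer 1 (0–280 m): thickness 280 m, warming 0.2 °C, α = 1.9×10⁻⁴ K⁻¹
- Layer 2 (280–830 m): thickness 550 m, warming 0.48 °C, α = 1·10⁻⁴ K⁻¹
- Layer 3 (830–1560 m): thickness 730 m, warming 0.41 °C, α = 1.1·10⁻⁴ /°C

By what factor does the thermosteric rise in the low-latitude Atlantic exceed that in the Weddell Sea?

≈ 1.50×

A 120 × 3.5×10⁻⁴ × 2 = 0.08400 m
A 0.5 × 180 × 2.3×10⁻⁴ = 0.02070 m
A total: 0.10470 m
B 0–280 m: 280 × 0.2 × 1.9×10⁻⁴ = 0.01064 m
B 1×10⁻⁴ × 550 × 0.48 = 0.02640 m
B Layer 3: 1.1×10⁻⁴ × 730 × 0.41 = 0.032923 m
B total: 0.069963 m
Ratio: 0.10470 / 0.069963 ≈ 1.497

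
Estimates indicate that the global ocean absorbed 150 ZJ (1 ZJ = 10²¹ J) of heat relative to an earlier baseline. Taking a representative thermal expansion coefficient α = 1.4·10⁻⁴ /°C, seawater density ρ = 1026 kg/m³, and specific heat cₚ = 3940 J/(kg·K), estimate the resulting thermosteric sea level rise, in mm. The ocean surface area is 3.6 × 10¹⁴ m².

Per unit area: Q = 150×10²¹ / (3.6×10¹⁴) ≈ 4.167×10⁸ J/m²
Δh = αQ/(ρcₚ) = 1.4×10⁻⁴ × 4.167×10⁸ / (1026 × 3940) ≈ 0.014431 m

14.4 mm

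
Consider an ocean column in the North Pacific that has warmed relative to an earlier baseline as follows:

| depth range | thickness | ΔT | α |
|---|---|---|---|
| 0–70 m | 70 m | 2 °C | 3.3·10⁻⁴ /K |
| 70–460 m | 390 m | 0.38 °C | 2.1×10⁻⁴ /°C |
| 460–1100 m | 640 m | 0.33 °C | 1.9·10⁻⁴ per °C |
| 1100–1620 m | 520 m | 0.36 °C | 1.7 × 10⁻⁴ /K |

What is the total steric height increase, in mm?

Δh = 149 mm

Layer 1: 3.3×10⁻⁴ × 2 × 70 = 0.04620 m
70–460 m: 390 × 2.1×10⁻⁴ × 0.38 = 0.031122 m
Layer 3: 1.9×10⁻⁴ × 0.33 × 640 = 0.040128 m
Layer 4: 520 × 0.36 × 1.7×10⁻⁴ = 0.031824 m
Δh = 0.04620 + 0.031122 + 0.040128 + 0.031824 = 0.149274 m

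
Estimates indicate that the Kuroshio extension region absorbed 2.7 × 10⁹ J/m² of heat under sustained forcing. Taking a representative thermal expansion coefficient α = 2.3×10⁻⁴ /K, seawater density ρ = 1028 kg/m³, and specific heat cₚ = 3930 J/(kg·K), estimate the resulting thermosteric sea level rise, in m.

Δh = αQ/(ρcₚ) = 2.3×10⁻⁴ × 2.7×10⁹ / (1028 × 3930) ≈ 0.15371 m

0.154 m of thermosteric rise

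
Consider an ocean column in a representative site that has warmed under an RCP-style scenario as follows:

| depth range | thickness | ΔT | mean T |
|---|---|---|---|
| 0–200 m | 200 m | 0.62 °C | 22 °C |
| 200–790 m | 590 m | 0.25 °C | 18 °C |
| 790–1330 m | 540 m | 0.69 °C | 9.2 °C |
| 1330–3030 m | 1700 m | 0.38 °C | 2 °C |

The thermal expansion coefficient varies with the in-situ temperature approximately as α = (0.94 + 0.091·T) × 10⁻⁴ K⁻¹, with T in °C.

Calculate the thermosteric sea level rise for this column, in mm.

213 mm of thermosteric rise

Layer 1: α = (0.94 + 0.091×22)×10⁻⁴ = 2.942×10⁻⁴ K⁻¹
Layer 2: α = (0.94 + 0.091×18)×10⁻⁴ = 2.578×10⁻⁴ K⁻¹
Layer 3: α = (0.94 + 0.091×9.2)×10⁻⁴ = 1.7772×10⁻⁴ K⁻¹
Layer 4: α = (0.94 + 0.091×2)×10⁻⁴ = 1.122×10⁻⁴ K⁻¹
2.942×10⁻⁴ × 0.62 × 200 = 0.0364808 m
2.578×10⁻⁴ × 590 × 0.25 = 0.0380255 m
0.69 × 1.7772×10⁻⁴ × 540 = 0.066218472 m
1330–3030 m: 0.38 × 1700 × 1.122×10⁻⁴ = 0.0724812 m
Δh = 0.0364808 + 0.0380255 + 0.066218472 + 0.0724812 = 0.213205972 m ≈ 213 mm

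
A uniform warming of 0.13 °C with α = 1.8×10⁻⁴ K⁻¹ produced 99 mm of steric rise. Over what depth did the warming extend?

H ≈ 4230 m

H = Δh/(αΔT) = 0.099 / (1.8×10⁻⁴ × 0.13) ≈ 4231 m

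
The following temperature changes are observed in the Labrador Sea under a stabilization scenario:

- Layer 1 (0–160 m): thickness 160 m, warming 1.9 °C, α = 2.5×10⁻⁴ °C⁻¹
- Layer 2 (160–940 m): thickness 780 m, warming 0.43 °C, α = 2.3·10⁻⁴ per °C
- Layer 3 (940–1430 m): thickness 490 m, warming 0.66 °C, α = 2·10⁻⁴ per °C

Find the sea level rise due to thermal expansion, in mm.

0–160 m: 1.9 × 160 × 2.5×10⁻⁴ = 0.07600 m
2.3×10⁻⁴ × 0.43 × 780 = 0.077142 m
940–1430 m: 490 × 2×10⁻⁴ × 0.66 = 0.06468 m
Δh = 0.07600 + 0.077142 + 0.06468 = 0.217822 m

Δh = 220 mm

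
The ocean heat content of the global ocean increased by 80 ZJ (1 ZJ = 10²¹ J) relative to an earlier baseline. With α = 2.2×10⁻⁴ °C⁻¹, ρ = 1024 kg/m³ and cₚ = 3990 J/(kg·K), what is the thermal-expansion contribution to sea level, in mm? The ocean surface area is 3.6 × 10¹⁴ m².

12 mm

Per unit area: Q = 80×10²¹ / (3.6×10¹⁴) ≈ 2.222×10⁸ J/m²
Δh = αQ/(ρcₚ) = 2.2×10⁻⁴ × 2.222×10⁸ / (1024 × 3990) ≈ 0.011964 m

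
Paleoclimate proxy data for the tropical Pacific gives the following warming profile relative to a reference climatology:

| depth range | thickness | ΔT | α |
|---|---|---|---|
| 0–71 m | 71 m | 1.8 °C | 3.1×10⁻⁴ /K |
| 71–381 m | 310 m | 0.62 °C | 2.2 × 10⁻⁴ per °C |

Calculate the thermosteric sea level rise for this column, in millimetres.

Δh ≈ 81.9 mm

Layer 1: 3.1×10⁻⁴ × 71 × 1.8 = 0.039618 m
Layer 2: 2.2×10⁻⁴ × 310 × 0.62 = 0.042284 m
Δh = 0.039618 + 0.042284 = 0.081902 m ≈ 81.9 mm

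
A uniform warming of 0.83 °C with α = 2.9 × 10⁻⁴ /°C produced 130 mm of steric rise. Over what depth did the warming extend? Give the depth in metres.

540 m

H = Δh/(αΔT) = 0.13 / (2.9×10⁻⁴ × 0.83) ≈ 540.1 m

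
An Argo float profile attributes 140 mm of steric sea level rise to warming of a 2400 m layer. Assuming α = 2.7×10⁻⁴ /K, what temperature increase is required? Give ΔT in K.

about 0.216 K

ΔT = Δh/(αH) = 0.14 / (2.7×10⁻⁴ × 2400) ≈ 0.2160 K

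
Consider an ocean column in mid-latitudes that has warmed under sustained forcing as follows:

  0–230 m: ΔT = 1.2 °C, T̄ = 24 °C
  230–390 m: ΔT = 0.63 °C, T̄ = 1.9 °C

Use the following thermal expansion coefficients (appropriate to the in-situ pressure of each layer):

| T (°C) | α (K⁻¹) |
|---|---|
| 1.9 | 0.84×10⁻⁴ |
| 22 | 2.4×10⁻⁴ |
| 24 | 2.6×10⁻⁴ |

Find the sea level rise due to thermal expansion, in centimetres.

Δh ≈ 8.02 cm

Layer 1 at 24 °C → α = 2.6×10⁻⁴ K⁻¹
Layer 2 at 1.9 °C → α = 0.84×10⁻⁴ K⁻¹
230 × 1.2 × 2.6×10⁻⁴ = 0.07176 m
230–390 m: 160 × 0.63 × 0.84×10⁻⁴ = 0.0084672 m
Δh = 0.07176 + 0.0084672 = 0.0802272 m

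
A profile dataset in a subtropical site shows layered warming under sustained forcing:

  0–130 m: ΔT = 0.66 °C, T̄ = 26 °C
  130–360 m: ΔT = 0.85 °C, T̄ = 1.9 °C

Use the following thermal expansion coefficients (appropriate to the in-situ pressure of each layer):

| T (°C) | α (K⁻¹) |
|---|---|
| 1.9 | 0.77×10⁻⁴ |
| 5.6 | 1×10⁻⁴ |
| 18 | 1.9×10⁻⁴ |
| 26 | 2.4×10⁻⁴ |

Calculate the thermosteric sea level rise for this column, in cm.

Δh ≈ 3.56 cm

Layer 1 at 26 °C → α = 2.4×10⁻⁴ K⁻¹
Layer 2 at 1.9 °C → α = 0.77×10⁻⁴ K⁻¹
0.66 × 2.4×10⁻⁴ × 130 = 0.020592 m
130–360 m: 230 × 0.85 × 0.77×10⁻⁴ = 0.0150535 m
Δh = 0.020592 + 0.0150535 = 0.0356455 m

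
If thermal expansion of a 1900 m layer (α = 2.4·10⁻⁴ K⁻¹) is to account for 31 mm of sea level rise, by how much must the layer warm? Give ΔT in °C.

ΔT = Δh/(αH) = 0.031 / (2.4×10⁻⁴ × 1900) ≈ 0.06798 °C

ΔT ≈ 0.0680 °C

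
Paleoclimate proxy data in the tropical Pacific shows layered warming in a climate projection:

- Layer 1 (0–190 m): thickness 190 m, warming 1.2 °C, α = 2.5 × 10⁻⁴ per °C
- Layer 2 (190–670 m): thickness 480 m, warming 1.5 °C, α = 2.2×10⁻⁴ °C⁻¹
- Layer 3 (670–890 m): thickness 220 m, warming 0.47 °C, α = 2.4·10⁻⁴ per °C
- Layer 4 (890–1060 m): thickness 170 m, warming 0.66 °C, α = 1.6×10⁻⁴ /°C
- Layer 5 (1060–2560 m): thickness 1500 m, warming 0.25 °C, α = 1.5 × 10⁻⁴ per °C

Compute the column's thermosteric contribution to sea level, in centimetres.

31.4 cm of thermosteric rise

0–190 m: 190 × 1.2 × 2.5×10⁻⁴ = 0.05700 m
190–670 m: 2.2×10⁻⁴ × 1.5 × 480 = 0.15840 m
670–890 m: 0.47 × 2.4×10⁻⁴ × 220 = 0.024816 m
Layer 4: 170 × 1.6×10⁻⁴ × 0.66 = 0.017952 m
1500 × 0.25 × 1.5×10⁻⁴ = 0.05625 m
Δh = 0.05700 + 0.15840 + 0.024816 + 0.017952 + 0.05625 = 0.314418 m ≈ 31.4 cm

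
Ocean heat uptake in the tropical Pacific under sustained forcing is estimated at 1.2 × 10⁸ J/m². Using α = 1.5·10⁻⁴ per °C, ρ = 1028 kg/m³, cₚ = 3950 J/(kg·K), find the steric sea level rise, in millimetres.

Δh = 4.43 mm

Δh = αQ/(ρcₚ) = 1.5×10⁻⁴ × 1.2×10⁸ / (1028 × 3950) ≈ 0.0044328 m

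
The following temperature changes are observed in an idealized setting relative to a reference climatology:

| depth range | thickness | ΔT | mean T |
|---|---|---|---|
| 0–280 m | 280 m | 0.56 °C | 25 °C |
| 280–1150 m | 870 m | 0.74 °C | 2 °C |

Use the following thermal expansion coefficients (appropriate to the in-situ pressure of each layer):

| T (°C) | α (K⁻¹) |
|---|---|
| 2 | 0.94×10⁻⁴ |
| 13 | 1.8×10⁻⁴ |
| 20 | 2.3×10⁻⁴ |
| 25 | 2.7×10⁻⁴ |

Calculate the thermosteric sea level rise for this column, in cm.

Δh = 10.3 cm

Layer 1 at 25 °C → α = 2.7×10⁻⁴ K⁻¹
Layer 2 at 2 °C → α = 0.94×10⁻⁴ K⁻¹
0–280 m: 0.56 × 280 × 2.7×10⁻⁴ = 0.042336 m
0.94×10⁻⁴ × 0.74 × 870 = 0.0605172 m
Δh = 0.042336 + 0.0605172 = 0.1028532 m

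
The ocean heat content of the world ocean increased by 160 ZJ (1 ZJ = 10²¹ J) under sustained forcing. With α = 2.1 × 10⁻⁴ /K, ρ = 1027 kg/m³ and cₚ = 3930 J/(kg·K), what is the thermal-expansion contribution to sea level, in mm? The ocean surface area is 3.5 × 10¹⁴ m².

23.8 mm

Per unit area: Q = 160×10²¹ / (3.5×10¹⁴) ≈ 4.571×10⁸ J/m²
Δh = αQ/(ρcₚ) = 2.1×10⁻⁴ × 4.571×10⁸ / (1027 × 3930) ≈ 0.023783 m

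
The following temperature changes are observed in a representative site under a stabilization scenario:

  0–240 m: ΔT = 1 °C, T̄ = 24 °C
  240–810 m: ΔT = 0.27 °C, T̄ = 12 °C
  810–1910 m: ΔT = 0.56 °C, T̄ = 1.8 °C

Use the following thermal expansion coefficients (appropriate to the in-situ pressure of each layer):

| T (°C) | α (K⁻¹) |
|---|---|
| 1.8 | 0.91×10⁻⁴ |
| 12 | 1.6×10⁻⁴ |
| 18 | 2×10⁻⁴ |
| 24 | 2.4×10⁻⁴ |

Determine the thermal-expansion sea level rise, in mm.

about 138 mm

Layer 1 at 24 °C → α = 2.4×10⁻⁴ K⁻¹
Layer 2 at 12 °C → α = 1.6×10⁻⁴ K⁻¹
Layer 3 at 1.8 °C → α = 0.91×10⁻⁴ K⁻¹
0–240 m: 2.4×10⁻⁴ × 240 × 1 = 0.05760 m
Layer 2: 570 × 1.6×10⁻⁴ × 0.27 = 0.024624 m
0.56 × 0.91×10⁻⁴ × 1100 = 0.056056 m
Δh = 0.05760 + 0.024624 + 0.056056 = 0.13828 m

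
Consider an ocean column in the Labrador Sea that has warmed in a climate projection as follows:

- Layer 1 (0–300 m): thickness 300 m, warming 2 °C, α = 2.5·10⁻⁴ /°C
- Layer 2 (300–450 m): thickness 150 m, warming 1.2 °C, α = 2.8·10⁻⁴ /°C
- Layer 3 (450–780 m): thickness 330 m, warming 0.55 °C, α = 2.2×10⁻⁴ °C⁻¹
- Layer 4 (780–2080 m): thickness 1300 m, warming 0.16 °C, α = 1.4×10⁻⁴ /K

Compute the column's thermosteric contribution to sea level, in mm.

Δh ≈ 269 mm

Layer 1: 300 × 2.5×10⁻⁴ × 2 = 0.15000 m
300–450 m: 2.8×10⁻⁴ × 150 × 1.2 = 0.05040 m
450–780 m: 0.55 × 330 × 2.2×10⁻⁴ = 0.03993 m
780–2080 m: 1300 × 1.4×10⁻⁴ × 0.16 = 0.02912 m
Δh = 0.15000 + 0.05040 + 0.03993 + 0.02912 = 0.26945 m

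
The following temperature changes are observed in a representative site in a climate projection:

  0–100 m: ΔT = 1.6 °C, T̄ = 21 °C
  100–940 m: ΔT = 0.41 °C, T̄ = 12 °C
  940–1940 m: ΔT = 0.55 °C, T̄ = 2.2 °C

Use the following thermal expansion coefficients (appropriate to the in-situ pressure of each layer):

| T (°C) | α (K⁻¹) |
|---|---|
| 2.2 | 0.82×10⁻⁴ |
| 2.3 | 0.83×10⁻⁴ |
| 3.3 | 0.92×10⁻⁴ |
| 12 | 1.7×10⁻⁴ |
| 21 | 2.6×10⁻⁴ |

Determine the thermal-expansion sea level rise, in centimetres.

Layer 1 at 21 °C → α = 2.6×10⁻⁴ K⁻¹
Layer 2 at 12 °C → α = 1.7×10⁻⁴ K⁻¹
Layer 3 at 2.2 °C → α = 0.82×10⁻⁴ K⁻¹
2.6×10⁻⁴ × 100 × 1.6 = 0.04160 m
1.7×10⁻⁴ × 0.41 × 840 = 0.058548 m
1000 × 0.82×10⁻⁴ × 0.55 = 0.04510 m
Δh = 0.04160 + 0.058548 + 0.04510 = 0.145248 m ≈ 14.5 cm

about 14.5 cm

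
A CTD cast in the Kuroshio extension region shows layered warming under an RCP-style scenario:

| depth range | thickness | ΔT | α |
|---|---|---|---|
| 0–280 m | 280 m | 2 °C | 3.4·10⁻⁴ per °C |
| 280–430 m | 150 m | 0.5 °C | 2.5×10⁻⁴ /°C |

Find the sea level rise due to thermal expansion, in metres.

Layer 1: 3.4×10⁻⁴ × 2 × 280 = 0.19040 m
150 × 0.5 × 2.5×10⁻⁴ = 0.01875 m
Δh = 0.19040 + 0.01875 = 0.20915 m

Δh = 0.209 m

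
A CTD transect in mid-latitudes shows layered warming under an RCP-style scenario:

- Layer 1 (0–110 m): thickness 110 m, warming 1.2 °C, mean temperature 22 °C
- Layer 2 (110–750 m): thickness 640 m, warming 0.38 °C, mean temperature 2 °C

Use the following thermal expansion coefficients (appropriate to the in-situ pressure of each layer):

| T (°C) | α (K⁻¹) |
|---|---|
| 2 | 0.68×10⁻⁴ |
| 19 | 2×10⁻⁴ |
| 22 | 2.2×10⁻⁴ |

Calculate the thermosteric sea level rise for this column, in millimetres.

Layer 1 at 22 °C → α = 2.2×10⁻⁴ K⁻¹
Layer 2 at 2 °C → α = 0.68×10⁻⁴ K⁻¹
1.2 × 2.2×10⁻⁴ × 110 = 0.02904 m
Layer 2: 640 × 0.68×10⁻⁴ × 0.38 = 0.0165376 m
Δh = 0.02904 + 0.0165376 = 0.0455776 m ≈ 45.6 mm

45.6 mm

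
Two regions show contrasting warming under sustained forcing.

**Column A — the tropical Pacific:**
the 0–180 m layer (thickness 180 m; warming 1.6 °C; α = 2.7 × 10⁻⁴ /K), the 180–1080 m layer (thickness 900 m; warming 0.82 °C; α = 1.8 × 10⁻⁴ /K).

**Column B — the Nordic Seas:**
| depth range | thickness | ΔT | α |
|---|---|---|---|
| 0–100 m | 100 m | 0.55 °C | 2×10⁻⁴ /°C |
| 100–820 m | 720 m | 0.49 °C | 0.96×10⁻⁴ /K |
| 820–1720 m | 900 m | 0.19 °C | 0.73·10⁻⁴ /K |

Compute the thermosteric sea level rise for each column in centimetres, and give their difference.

A Layer 1: 180 × 2.7×10⁻⁴ × 1.6 = 0.07776 m
A 900 × 1.8×10⁻⁴ × 0.82 = 0.13284 m
A total: 0.21060 m
B Layer 1: 0.55 × 100 × 2×10⁻⁴ = 0.01100 m
B 0.49 × 0.96×10⁻⁴ × 720 = 0.0338688 m
B 0.73×10⁻⁴ × 0.19 × 900 = 0.012483 m
B total: 0.0573518 m
Difference: 0.21060 − 0.0573518 = 0.1532482 m

A: 21.1 cm; B: 5.74 cm; difference 15.3 cm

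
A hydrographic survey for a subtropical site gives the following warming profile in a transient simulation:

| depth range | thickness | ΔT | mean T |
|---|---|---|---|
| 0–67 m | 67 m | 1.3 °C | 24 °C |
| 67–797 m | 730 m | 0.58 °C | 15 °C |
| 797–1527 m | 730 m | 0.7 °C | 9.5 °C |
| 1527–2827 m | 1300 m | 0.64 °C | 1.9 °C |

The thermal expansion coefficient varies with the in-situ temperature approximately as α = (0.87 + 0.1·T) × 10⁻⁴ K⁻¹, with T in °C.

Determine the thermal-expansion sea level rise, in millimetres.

about 310 mm

Layer 1: α = (0.87 + 0.1×24)×10⁻⁴ = 3.27×10⁻⁴ K⁻¹
Layer 2: α = (0.87 + 0.1×15)×10⁻⁴ = 2.37×10⁻⁴ K⁻¹
Layer 3: α = (0.87 + 0.1×9.5)×10⁻⁴ = 1.82×10⁻⁴ K⁻¹
Layer 4: α = (0.87 + 0.1×1.9)×10⁻⁴ = 1.06×10⁻⁴ K⁻¹
1.3 × 67 × 3.27×10⁻⁴ = 0.0284817 m
Layer 2: 730 × 2.37×10⁻⁴ × 0.58 = 0.1003458 m
730 × 1.82×10⁻⁴ × 0.7 = 0.093002 m
0.64 × 1300 × 1.06×10⁻⁴ = 0.088192 m
Δh = 0.0284817 + 0.1003458 + 0.093002 + 0.088192 = 0.3100215 m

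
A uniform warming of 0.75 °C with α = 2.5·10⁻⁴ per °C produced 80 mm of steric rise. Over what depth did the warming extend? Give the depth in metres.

H = Δh/(αΔT) = 0.08 / (2.5×10⁻⁴ × 0.75) ≈ 426.7 m

about 427 m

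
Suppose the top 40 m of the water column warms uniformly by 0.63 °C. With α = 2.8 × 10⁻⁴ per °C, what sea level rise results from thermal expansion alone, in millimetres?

Δh = αΔT·H = 2.8×10⁻⁴ × 0.63 × 40 = 0.007056 m

Δh ≈ 7.06 mm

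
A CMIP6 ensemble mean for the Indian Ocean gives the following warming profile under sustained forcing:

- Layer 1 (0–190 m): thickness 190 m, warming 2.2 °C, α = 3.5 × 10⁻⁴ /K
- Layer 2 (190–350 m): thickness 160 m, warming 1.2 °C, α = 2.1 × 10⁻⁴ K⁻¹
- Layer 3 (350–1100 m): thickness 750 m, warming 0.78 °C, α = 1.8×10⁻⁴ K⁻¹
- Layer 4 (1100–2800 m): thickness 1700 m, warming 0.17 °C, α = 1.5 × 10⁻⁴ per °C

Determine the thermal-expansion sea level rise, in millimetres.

340 mm of thermosteric rise

Layer 1: 2.2 × 190 × 3.5×10⁻⁴ = 0.14630 m
2.1×10⁻⁴ × 1.2 × 160 = 0.04032 m
Layer 3: 1.8×10⁻⁴ × 750 × 0.78 = 0.10530 m
1700 × 1.5×10⁻⁴ × 0.17 = 0.04335 m
Δh = 0.14630 + 0.04032 + 0.10530 + 0.04335 = 0.33527 m ≈ 340 mm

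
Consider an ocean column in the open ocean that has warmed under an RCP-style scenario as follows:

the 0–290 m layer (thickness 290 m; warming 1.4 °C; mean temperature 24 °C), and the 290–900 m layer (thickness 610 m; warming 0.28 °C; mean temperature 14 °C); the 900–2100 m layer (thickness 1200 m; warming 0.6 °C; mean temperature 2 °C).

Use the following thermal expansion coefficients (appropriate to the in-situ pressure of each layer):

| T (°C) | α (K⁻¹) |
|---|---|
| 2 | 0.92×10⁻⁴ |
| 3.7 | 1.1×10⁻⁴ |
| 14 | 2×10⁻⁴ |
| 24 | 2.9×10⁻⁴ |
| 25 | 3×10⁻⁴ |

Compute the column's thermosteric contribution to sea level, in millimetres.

Δh ≈ 218 mm

Layer 1 at 24 °C → α = 2.9×10⁻⁴ K⁻¹
Layer 2 at 14 °C → α = 2×10⁻⁴ K⁻¹
Layer 3 at 2 °C → α = 0.92×10⁻⁴ K⁻¹
Layer 1: 2.9×10⁻⁴ × 1.4 × 290 = 0.11774 m
290–900 m: 610 × 2×10⁻⁴ × 0.28 = 0.03416 m
Layer 3: 1200 × 0.92×10⁻⁴ × 0.6 = 0.06624 m
Δh = 0.11774 + 0.03416 + 0.06624 = 0.21814 m ≈ 218 mm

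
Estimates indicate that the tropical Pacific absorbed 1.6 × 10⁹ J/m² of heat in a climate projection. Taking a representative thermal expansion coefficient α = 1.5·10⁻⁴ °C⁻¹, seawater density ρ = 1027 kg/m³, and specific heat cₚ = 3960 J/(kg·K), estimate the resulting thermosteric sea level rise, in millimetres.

Δh = αQ/(ρcₚ) = 1.5×10⁻⁴ × 1.6×10⁹ / (1027 × 3960) ≈ 0.059013 m

59.0 mm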